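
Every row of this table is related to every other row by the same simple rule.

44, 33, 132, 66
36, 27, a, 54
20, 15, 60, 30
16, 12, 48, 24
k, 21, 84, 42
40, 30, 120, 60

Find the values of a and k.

Each row is a constant multiple of every other row — this is a multiplication table with the headers hidden.
Row 2 is 54/66 = 9/11 times row 1, so its entry in column 3 is 132 × 9/11 = 108.
Row 5 is 42/66 = 7/11 times row 1, so its entry in column 1 is 44 × 7/11 = 28.

a = 108, k = 28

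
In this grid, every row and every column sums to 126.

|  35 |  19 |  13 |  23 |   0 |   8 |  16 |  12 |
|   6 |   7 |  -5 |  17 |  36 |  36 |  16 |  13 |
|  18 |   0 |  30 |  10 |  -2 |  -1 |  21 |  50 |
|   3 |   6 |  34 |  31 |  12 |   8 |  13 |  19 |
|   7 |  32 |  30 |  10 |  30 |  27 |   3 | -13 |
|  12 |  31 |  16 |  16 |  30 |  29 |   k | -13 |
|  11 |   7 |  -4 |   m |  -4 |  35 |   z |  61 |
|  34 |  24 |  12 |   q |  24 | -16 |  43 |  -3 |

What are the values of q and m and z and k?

q = 8, m = 11, z = 9, k = 5

The known cells in row 6 total 121, leaving 126 − 121 = 5 for the blank.
The known cells in column 7 total 117, leaving 126 − 117 = 9 for the blank.
The known cells in row 7 total 115, leaving 126 − 115 = 11 for the blank.
The known cells in row 8 total 118, leaving 126 − 118 = 8 for the blank.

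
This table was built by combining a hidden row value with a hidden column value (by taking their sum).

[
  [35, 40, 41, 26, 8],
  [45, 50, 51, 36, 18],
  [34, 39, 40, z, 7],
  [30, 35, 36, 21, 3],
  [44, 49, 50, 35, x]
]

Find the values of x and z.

The difference between any two rows is the same in every column — this is an addition table with the headers hidden.
Row 5 minus row 1 is 50 − 41 = 9, so its entry in column 5 is 8 + 9 = 17.
Row 3 minus row 1 is 40 − 41 = -1, so its entry in column 4 is 26 + (-1) = 25.

x = 17, z = 25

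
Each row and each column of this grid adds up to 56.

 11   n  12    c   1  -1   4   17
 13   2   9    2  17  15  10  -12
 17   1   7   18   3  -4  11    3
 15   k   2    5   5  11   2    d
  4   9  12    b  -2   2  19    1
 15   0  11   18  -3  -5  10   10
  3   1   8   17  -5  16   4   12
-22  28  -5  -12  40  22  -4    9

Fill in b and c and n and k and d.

Row 5 has 4 + 9 + 12 − 2 + 2 + 19 + 1 = 45; the blank must be 56 − 45 = 11.
Column 8 has 17 − 12 + 3 + 1 + 10 + 12 + 9 = 40; the blank must be 56 − 40 = 16.
Row 4 has 15 + 2 + 5 + 5 + 11 + 2 + 16 = 56; the blank must be 56 − 56 = 0.
Column 2 has 2 + 1 + 0 + 9 + 0 + 1 + 28 = 41; the blank must be 56 − 41 = 15.
Row 1 has 11 + 15 + 12 + 1 − 1 + 4 + 17 = 59; the blank must be 56 − 59 = -3.

b = 11, c = -3, n = 15, k = 0, d = 16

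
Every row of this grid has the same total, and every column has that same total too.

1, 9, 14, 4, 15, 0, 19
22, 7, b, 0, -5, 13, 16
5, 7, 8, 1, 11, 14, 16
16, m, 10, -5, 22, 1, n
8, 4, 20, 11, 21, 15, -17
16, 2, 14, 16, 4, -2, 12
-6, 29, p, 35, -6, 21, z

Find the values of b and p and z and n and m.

b = 9, p = -13, z = 2, n = 14, m = 4

Rows 1 and 3 both sum to 62, so that's the common total.
Row 2: 22 + 7 + 0 − 5 + 13 + 16 = 53, so its missing entry is 62 − 53 = 9.
Column 3: 14 + 9 + 8 + 10 + 20 + 14 = 75, so its missing entry is 62 − 75 = -13.
Column 2: 9 + 7 + 7 + 4 + 2 + 29 = 58, so its missing entry is 62 − 58 = 4.
Row 4: 16 + 4 + 10 − 5 + 22 + 1 = 48, so its missing entry is 62 − 48 = 14.
Row 7: -6 + 29 − 13 + 35 − 6 + 21 = 60, so its missing entry is 62 − 60 = 2.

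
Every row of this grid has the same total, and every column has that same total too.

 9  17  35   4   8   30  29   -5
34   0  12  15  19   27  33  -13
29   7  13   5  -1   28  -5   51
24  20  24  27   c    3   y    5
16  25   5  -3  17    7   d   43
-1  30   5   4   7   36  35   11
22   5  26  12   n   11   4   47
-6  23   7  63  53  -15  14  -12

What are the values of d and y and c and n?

Rows 1 and 2 both sum to 127, so that's the common total.
Row 5: 16 + 25 + 5 − 3 + 17 + 7 + 43 = 110, so its missing entry is 127 − 110 = 17.
Row 7: 22 + 5 + 26 + 12 + 11 + 4 + 47 = 127, so its missing entry is 127 − 127 = 0.
Column 5: 8 + 19 − 1 + 17 + 7 + 0 + 53 = 103, so its missing entry is 127 − 103 = 24.
Row 4: 24 + 20 + 24 + 27 + 24 + 3 + 5 = 127, so its missing entry is 127 − 127 = 0.

d = 17, y = 0, c = 24, n = 0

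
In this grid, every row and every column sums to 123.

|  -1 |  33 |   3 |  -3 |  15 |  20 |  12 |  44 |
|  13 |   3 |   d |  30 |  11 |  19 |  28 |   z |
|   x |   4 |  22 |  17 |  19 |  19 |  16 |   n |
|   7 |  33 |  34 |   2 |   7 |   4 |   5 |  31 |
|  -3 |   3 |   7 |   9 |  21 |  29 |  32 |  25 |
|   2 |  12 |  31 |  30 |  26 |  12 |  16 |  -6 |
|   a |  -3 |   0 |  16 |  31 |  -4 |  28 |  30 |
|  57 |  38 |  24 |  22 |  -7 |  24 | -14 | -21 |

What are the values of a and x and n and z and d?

Column 3: 3 + 22 + 34 + 7 + 31 + 0 + 24 = 121, so its missing entry is 123 − 121 = 2.
Row 2: 13 + 3 + 2 + 30 + 11 + 19 + 28 = 106, so its missing entry is 123 − 106 = 17.
Column 8: 44 + 17 + 31 + 25 − 6 + 30 − 21 = 120, so its missing entry is 123 − 120 = 3.
Row 3: 4 + 22 + 17 + 19 + 19 + 16 + 3 = 100, so its missing entry is 123 − 100 = 23.
Row 7: -3 + 0 + 16 + 31 − 4 + 28 + 30 = 98, so its missing entry is 123 − 98 = 25.

a = 25, x = 23, n = 3, z = 17, d = 2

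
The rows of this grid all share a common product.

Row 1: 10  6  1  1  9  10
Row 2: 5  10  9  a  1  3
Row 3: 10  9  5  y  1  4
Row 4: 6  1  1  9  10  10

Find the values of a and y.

a = 4, y = 3

Rows 1 and 4 each multiply to 5400, so every row has product 5400.
Row 2: 5×10×9×1×3 = 1350, so the missing entry is 5400 ÷ 1350 = 4.
Row 3: 10×9×5×1×4 = 1800, so the missing entry is 5400 ÷ 1800 = 3.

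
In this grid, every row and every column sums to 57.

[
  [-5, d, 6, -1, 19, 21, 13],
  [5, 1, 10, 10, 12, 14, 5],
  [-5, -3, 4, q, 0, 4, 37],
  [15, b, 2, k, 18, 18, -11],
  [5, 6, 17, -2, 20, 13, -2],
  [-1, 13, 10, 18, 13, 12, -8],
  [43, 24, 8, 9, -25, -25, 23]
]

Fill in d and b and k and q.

Row 1 has -5 + 6 − 1 + 19 + 21 + 13 = 53; the blank must be 57 − 53 = 4.
Row 3 has -5 − 3 + 4 + 0 + 4 + 37 = 37; the blank must be 57 − 37 = 20.
Column 4 has -1 + 10 + 20 − 2 + 18 + 9 = 54; the blank must be 57 − 54 = 3.
Row 4 has 15 + 2 + 3 + 18 + 18 − 11 = 45; the blank must be 57 − 45 = 12.

d = 4, b = 12, k = 3, q = 20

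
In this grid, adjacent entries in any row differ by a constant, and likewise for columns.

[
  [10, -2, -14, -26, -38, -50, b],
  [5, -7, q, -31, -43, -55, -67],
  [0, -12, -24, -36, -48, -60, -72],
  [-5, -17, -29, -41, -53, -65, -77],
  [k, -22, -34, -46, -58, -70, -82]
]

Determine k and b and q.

k = -10, b = -62, q = -19

Along each row the entries change by -12 per step; down each column they change by -5.
Row 5: from -22 at column 2, stepping by -12 to column 1 gives -10.
Row 1: from 10 at column 1, stepping by -12 to column 7 gives -62.
Row 2: from 5 at column 1, stepping by -12 to column 3 gives -19.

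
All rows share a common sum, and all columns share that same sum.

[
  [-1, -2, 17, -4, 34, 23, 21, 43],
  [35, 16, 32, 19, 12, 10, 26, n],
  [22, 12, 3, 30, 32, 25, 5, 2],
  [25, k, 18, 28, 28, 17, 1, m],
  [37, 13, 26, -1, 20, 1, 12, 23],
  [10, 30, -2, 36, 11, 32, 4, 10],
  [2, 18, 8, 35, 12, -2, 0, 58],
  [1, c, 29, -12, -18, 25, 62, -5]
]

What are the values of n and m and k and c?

Rows 1 and 3 both sum to 131, so that's the common total.
The known cells in row 2 total 150, leaving 131 − 150 = -19 for the blank.
The known cells in column 8 total 112, leaving 131 − 112 = 19 for the blank.
The known cells in row 4 total 136, leaving 131 − 136 = -5 for the blank.
The known cells in row 8 total 82, leaving 131 − 82 = 49 for the blank.

n = -19, m = 19, k = -5, c = 49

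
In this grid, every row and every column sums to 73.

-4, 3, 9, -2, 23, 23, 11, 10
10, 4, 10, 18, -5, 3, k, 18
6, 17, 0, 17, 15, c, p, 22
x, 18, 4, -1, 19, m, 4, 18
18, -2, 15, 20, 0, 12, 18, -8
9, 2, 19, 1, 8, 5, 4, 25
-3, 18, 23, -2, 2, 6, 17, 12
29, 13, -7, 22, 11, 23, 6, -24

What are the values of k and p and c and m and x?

k = 15, p = -2, c = -2, m = 3, x = 8

Column 1 has -4 + 10 + 6 + 18 + 9 − 3 + 29 = 65; the blank must be 73 − 65 = 8.
Row 2 has 10 + 4 + 10 + 18 − 5 + 3 + 18 = 58; the blank must be 73 − 58 = 15.
Column 7 has 11 + 15 + 4 + 18 + 4 + 17 + 6 = 75; the blank must be 73 − 75 = -2.
Row 3 has 6 + 17 + 0 + 17 + 15 − 2 + 22 = 75; the blank must be 73 − 75 = -2.
Row 4 has 8 + 18 + 4 − 1 + 19 + 4 + 18 = 70; the blank must be 73 − 70 = 3.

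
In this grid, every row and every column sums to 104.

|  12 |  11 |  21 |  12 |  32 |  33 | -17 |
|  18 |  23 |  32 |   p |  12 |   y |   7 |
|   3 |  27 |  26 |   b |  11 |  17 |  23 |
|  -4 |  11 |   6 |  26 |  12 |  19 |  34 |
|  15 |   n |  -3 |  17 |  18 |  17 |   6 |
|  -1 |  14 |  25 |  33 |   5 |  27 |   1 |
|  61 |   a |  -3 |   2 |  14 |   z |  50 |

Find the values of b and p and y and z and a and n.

b = -3, p = 17, y = -5, z = -4, a = -16, n = 34

The known cells in row 5 total 70, leaving 104 − 70 = 34 for the blank.
The known cells in column 2 total 120, leaving 104 − 120 = -16 for the blank.
The known cells in row 7 total 108, leaving 104 − 108 = -4 for the blank.
The known cells in column 6 total 109, leaving 104 − 109 = -5 for the blank.
The known cells in row 3 total 107, leaving 104 − 107 = -3 for the blank.
The known cells in row 2 total 87, leaving 104 − 87 = 17 for the blank.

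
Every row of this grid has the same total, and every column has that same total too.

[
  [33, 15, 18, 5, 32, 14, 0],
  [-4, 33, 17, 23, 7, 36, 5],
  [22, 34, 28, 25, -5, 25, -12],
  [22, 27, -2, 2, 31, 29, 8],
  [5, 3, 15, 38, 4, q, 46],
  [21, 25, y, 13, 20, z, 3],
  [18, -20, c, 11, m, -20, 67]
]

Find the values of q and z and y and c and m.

q = 6, z = 27, y = 8, c = 33, m = 28

Rows 1 and 2 both sum to 117, so that's the common total.
The known cells in column 5 total 89, leaving 117 − 89 = 28 for the blank.
The known cells in row 7 total 84, leaving 117 − 84 = 33 for the blank.
The known cells in row 5 total 111, leaving 117 − 111 = 6 for the blank.
The known cells in column 6 total 90, leaving 117 − 90 = 27 for the blank.
The known cells in row 6 total 109, leaving 117 − 109 = 8 for the blank.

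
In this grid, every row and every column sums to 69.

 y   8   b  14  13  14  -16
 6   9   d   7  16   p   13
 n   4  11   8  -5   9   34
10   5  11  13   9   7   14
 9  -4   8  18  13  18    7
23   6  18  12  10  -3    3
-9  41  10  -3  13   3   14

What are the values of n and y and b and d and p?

n = 8, y = 22, b = 14, d = -3, p = 21

Column 6 has 14 + 9 + 7 + 18 − 3 + 3 = 48; the blank must be 69 − 48 = 21.
Row 2 has 6 + 9 + 7 + 16 + 21 + 13 = 72; the blank must be 69 − 72 = -3.
Row 3 has 4 + 11 + 8 − 5 + 9 + 34 = 61; the blank must be 69 − 61 = 8.
Column 1 has 6 + 8 + 10 + 9 + 23 − 9 = 47; the blank must be 69 − 47 = 22.
Row 1 has 22 + 8 + 14 + 13 + 14 − 16 = 55; the blank must be 69 − 55 = 14.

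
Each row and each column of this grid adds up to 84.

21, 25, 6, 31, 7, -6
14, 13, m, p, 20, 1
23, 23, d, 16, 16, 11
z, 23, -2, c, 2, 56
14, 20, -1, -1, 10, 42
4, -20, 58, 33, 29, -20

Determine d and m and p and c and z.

d = -5, m = 28, p = 8, c = -3, z = 8

Column 1: 21 + 14 + 23 + 14 + 4 = 76, so its missing entry is 84 − 76 = 8.
Row 4: 8 + 23 − 2 + 2 + 56 = 87, so its missing entry is 84 − 87 = -3.
Row 3: 23 + 23 + 16 + 16 + 11 = 89, so its missing entry is 84 − 89 = -5.
Column 3: 6 − 5 − 2 − 1 + 58 = 56, so its missing entry is 84 − 56 = 28.
Row 2: 14 + 13 + 28 + 20 + 1 = 76, so its missing entry is 84 − 76 = 8.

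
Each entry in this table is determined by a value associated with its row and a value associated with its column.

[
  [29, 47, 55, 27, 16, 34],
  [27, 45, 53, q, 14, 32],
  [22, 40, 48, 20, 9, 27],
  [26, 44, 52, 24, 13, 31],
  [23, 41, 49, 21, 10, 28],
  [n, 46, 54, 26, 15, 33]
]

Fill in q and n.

q = 25, n = 28

The difference between any two rows is the same in every column — this is an addition table with the headers hidden.
Row 2 minus row 1 is 45 − 47 = -2, so its entry in column 4 is 27 + (-2) = 25.
Row 6 minus row 1 is 46 − 47 = -1, so its entry in column 1 is 29 + (-1) = 28.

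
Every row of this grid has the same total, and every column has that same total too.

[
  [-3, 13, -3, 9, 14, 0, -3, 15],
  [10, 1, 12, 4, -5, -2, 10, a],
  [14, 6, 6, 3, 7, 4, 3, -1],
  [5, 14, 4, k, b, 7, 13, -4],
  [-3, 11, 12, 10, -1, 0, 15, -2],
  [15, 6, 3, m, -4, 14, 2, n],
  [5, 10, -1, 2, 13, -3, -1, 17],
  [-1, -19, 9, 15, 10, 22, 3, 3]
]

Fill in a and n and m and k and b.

a = 12, n = 2, m = 4, k = -5, b = 8

Rows 1 and 3 both sum to 42, so that's the common total.
Column 5: 14 − 5 + 7 − 1 − 4 + 13 + 10 = 34, so its missing entry is 42 − 34 = 8.
Row 2: 10 + 1 + 12 + 4 − 5 − 2 + 10 = 30, so its missing entry is 42 − 30 = 12.
Column 8: 15 + 12 − 1 − 4 − 2 + 17 + 3 = 40, so its missing entry is 42 − 40 = 2.
Row 4: 5 + 14 + 4 + 8 + 7 + 13 − 4 = 47, so its missing entry is 42 − 47 = -5.
Row 6: 15 + 6 + 3 − 4 + 14 + 2 + 2 = 38, so its missing entry is 42 − 38 = 4.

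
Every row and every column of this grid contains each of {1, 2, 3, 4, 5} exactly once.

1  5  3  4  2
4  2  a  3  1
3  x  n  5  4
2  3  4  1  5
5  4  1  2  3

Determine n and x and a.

For row 2, column 3: row 2 already has {1, 2, 3, 4}; that leaves 5.
Cell (3,2): column 2 already has {2, 3, 4, 5} → 1.
For row 3, column 3: row 3 already has {1, 3, 4, 5}; that leaves 2.

n = 2, x = 1, a = 5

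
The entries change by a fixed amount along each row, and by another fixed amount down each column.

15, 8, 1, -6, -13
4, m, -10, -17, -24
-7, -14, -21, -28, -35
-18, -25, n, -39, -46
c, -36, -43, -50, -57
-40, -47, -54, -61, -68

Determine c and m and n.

Along each row the entries change by -7 per step; down each column they change by -11.
Row 5: from -36 at column 2, stepping by -7 to column 1 gives -29.
Row 2: from 4 at column 1, stepping by -7 to column 2 gives -3.
Row 4: from -18 at column 1, stepping by -7 to column 3 gives -32.

c = -29, m = -3, n = -32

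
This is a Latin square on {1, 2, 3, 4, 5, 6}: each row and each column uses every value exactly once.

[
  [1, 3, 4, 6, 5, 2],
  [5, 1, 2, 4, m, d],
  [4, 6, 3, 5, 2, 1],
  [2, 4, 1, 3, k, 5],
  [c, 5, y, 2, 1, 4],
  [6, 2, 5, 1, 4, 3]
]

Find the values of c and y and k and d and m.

c = 3, y = 6, k = 6, d = 6, m = 3

At (row 5, col 1): column 1 already has {1, 2, 4, 5, 6}, so the value is 3.
At (row 4, col 5): row 4 already has {1, 2, 3, 4, 5}, so the value is 6.
For row 2, column 6: column 6 already has {1, 2, 3, 4, 5}; that leaves 6.
For row 5, column 3: row 5 already has {1, 2, 3, 4, 5}; that leaves 6.
For row 2, column 5: row 2 already has {1, 2, 4, 5, 6}; that leaves 3.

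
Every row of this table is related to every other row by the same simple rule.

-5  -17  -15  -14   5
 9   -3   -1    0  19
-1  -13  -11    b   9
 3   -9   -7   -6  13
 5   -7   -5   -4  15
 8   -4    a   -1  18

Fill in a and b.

a = -2, b = -10

The difference between any two rows is the same in every column — this is an addition table with the headers hidden.
Row 6 minus row 1 is 18 − 5 = 13, so its entry in column 3 is -15 + 13 = -2.
Row 3 minus row 1 is 9 − 5 = 4, so its entry in column 4 is -14 + 4 = -10.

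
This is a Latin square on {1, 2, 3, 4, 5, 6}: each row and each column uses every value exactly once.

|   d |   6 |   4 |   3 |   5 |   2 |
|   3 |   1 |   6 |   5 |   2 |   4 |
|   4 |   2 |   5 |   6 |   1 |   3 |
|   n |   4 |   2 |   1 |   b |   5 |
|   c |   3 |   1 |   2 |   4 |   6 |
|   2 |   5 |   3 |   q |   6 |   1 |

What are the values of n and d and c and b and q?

n = 6, d = 1, c = 5, b = 3, q = 4

Cell (5,1): row 5 already has {1, 2, 3, 4, 6} → 5.
Cell (4,5): column 5 already has {1, 2, 4, 5, 6} → 3.
Cell (1,1): row 1 already has {2, 3, 4, 5, 6} → 1.
For row 4, column 1: row 4 already has {1, 2, 3, 4, 5}; that leaves 6.
Cell (6,4): row 6 already has {1, 2, 3, 5, 6} → 4.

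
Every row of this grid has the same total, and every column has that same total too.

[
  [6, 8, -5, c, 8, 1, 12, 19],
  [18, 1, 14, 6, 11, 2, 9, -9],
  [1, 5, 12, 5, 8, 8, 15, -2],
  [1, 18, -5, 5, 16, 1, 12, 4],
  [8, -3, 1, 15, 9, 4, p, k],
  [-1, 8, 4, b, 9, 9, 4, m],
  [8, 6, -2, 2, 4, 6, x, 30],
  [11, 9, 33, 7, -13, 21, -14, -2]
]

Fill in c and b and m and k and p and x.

Rows 2 and 3 both sum to 52, so that's the common total.
The known cells in row 1 total 49, leaving 52 − 49 = 3 for the blank.
The known cells in row 7 total 54, leaving 52 − 54 = -2 for the blank.
The known cells in column 7 total 36, leaving 52 − 36 = 16 for the blank.
The known cells in column 4 total 43, leaving 52 − 43 = 9 for the blank.
The known cells in row 6 total 42, leaving 52 − 42 = 10 for the blank.
The known cells in row 5 total 50, leaving 52 − 50 = 2 for the blank.

c = 3, b = 9, m = 10, k = 2, p = 16, x = -2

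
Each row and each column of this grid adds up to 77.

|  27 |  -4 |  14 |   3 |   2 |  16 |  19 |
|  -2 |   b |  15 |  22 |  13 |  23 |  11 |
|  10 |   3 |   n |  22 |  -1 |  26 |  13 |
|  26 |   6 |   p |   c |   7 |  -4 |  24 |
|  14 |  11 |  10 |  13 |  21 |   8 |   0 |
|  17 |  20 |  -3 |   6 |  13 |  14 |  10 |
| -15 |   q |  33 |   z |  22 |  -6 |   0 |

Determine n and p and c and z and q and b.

n = 4, p = 4, c = 14, z = -3, q = 46, b = -5

Row 2: -2 + 15 + 22 + 13 + 23 + 11 = 82, so its missing entry is 77 − 82 = -5.
Column 2: -4 − 5 + 3 + 6 + 11 + 20 = 31, so its missing entry is 77 − 31 = 46.
Row 3: 10 + 3 + 22 − 1 + 26 + 13 = 73, so its missing entry is 77 − 73 = 4.
Column 3: 14 + 15 + 4 + 10 − 3 + 33 = 73, so its missing entry is 77 − 73 = 4.
Row 4: 26 + 6 + 4 + 7 − 4 + 24 = 63, so its missing entry is 77 − 63 = 14.
Row 7: -15 + 46 + 33 + 22 − 6 + 0 = 80, so its missing entry is 77 − 80 = -3.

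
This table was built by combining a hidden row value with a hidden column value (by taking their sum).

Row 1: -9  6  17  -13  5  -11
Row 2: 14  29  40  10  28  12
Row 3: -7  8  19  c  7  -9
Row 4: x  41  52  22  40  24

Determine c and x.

c = -11, x = 26

The difference between any two rows is the same in every column — this is an addition table with the headers hidden.
Row 3 minus row 1 is 7 − 5 = 2, so its entry in column 4 is -13 + 2 = -11.
Row 4 minus row 1 is 40 − 5 = 35, so its entry in column 1 is -9 + 35 = 26.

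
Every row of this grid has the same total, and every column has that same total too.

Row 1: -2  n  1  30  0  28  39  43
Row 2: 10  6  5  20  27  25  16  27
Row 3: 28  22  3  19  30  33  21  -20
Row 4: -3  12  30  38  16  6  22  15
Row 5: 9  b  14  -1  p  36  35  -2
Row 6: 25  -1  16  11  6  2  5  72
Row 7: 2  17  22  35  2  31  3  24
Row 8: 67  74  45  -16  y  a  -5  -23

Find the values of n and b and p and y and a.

Rows 2 and 3 both sum to 136, so that's the common total.
Row 1: -2 + 1 + 30 + 0 + 28 + 39 + 43 = 139, so its missing entry is 136 − 139 = -3.
Column 6: 28 + 25 + 33 + 6 + 36 + 2 + 31 = 161, so its missing entry is 136 − 161 = -25.
Row 8: 67 + 74 + 45 − 16 − 25 − 5 − 23 = 117, so its missing entry is 136 − 117 = 19.
Column 5: 0 + 27 + 30 + 16 + 6 + 2 + 19 = 100, so its missing entry is 136 − 100 = 36.
Row 5: 9 + 14 − 1 + 36 + 36 + 35 − 2 = 127, so its missing entry is 136 − 127 = 9.

n = -3, b = 9, p = 36, y = 19, a = -25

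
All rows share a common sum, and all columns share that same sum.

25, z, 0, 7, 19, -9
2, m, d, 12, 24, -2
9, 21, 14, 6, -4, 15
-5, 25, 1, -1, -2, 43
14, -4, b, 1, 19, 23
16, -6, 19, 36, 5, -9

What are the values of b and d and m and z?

b = 8, d = 19, m = 6, z = 19

Rows 3 and 4 both sum to 61, so that's the common total.
Row 1: 25 + 0 + 7 + 19 − 9 = 42, so its missing entry is 61 − 42 = 19.
Column 2: 19 + 21 + 25 − 4 − 6 = 55, so its missing entry is 61 − 55 = 6.
Row 2: 2 + 6 + 12 + 24 − 2 = 42, so its missing entry is 61 − 42 = 19.
Row 5: 14 − 4 + 1 + 19 + 23 = 53, so its missing entry is 61 − 53 = 8.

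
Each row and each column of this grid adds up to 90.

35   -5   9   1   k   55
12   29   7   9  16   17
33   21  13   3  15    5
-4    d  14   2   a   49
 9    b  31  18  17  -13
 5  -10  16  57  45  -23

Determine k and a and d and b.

Row 1: 35 − 5 + 9 + 1 + 55 = 95, so its missing entry is 90 − 95 = -5.
Column 5: -5 + 16 + 15 + 17 + 45 = 88, so its missing entry is 90 − 88 = 2.
Row 4: -4 + 14 + 2 + 2 + 49 = 63, so its missing entry is 90 − 63 = 27.
Row 5: 9 + 31 + 18 + 17 − 13 = 62, so its missing entry is 90 − 62 = 28.

k = -5, a = 2, d = 27, b = 28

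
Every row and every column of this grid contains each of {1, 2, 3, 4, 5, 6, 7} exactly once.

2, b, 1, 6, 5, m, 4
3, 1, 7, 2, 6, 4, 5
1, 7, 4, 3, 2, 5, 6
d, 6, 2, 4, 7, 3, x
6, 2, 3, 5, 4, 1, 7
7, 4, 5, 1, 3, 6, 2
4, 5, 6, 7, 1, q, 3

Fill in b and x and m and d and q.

For row 1, column 2: column 2 already has {1, 2, 4, 5, 6, 7}; that leaves 3.
For row 7, column 6: row 7 already has {1, 3, 4, 5, 6, 7}; that leaves 2.
For row 4, column 1: column 1 already has {1, 2, 3, 4, 6, 7}; that leaves 5.
At (row 1, col 6): row 1 already has {1, 2, 3, 4, 5, 6}, so the value is 7.
For row 4, column 7: row 4 already has {2, 3, 4, 5, 6, 7}; that leaves 1.

b = 3, x = 1, m = 7, d = 5, q = 2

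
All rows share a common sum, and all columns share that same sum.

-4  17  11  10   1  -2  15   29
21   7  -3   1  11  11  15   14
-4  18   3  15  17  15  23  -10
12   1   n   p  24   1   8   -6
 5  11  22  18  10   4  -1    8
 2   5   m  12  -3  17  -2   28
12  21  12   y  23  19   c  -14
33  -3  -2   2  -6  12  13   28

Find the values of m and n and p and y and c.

m = 18, n = 16, p = 21, y = -2, c = 6

Rows 1 and 2 both sum to 77, so that's the common total.
Column 7: 15 + 15 + 23 + 8 − 1 − 2 + 13 = 71, so its missing entry is 77 − 71 = 6.
Row 7: 12 + 21 + 12 + 23 + 19 + 6 − 14 = 79, so its missing entry is 77 − 79 = -2.
Column 4: 10 + 1 + 15 + 18 + 12 − 2 + 2 = 56, so its missing entry is 77 − 56 = 21.
Row 4: 12 + 1 + 21 + 24 + 1 + 8 − 6 = 61, so its missing entry is 77 − 61 = 16.
Row 6: 2 + 5 + 12 − 3 + 17 − 2 + 28 = 59, so its missing entry is 77 − 59 = 18.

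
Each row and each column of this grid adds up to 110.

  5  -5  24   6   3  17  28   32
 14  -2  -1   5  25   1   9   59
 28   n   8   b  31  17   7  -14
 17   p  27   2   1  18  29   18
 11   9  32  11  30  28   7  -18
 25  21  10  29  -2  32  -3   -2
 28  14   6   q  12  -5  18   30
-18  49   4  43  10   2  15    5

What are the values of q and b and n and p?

Row 4: 17 + 27 + 2 + 1 + 18 + 29 + 18 = 112, so its missing entry is 110 − 112 = -2.
Row 7: 28 + 14 + 6 + 12 − 5 + 18 + 30 = 103, so its missing entry is 110 − 103 = 7.
Column 4: 6 + 5 + 2 + 11 + 29 + 7 + 43 = 103, so its missing entry is 110 − 103 = 7.
Row 3: 28 + 8 + 7 + 31 + 17 + 7 − 14 = 84, so its missing entry is 110 − 84 = 26.

q = 7, b = 7, n = 26, p = -2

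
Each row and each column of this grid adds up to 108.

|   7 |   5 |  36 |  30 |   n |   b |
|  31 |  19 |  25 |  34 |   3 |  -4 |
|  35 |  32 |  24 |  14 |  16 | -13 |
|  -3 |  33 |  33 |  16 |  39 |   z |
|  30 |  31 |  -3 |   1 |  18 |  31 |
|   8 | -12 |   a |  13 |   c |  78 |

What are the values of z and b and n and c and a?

z = -10, b = 26, n = 4, c = 28, a = -7

The known cells in row 4 total 118, leaving 108 − 118 = -10 for the blank.
The known cells in column 6 total 82, leaving 108 − 82 = 26 for the blank.
The known cells in row 1 total 104, leaving 108 − 104 = 4 for the blank.
The known cells in column 5 total 80, leaving 108 − 80 = 28 for the blank.
The known cells in row 6 total 115, leaving 108 − 115 = -7 for the blank.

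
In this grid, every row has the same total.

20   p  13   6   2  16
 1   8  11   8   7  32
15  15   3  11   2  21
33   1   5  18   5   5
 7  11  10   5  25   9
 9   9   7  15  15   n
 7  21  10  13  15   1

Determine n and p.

Row 2 sums to 67 and so does row 4; that's the common total.
In row 6 the known cells total 55, leaving 67 − 55 = 12.
In row 1 the known cells total 57, leaving 67 − 57 = 10.

n = 12, p = 10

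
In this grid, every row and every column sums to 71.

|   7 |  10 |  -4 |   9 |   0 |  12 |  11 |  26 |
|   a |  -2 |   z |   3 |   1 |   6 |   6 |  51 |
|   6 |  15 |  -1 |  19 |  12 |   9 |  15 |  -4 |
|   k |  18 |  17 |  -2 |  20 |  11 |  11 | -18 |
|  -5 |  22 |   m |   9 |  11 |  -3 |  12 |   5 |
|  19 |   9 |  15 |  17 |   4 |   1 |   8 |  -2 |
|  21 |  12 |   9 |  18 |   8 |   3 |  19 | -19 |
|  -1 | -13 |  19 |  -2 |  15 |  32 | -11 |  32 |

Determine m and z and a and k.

Row 5: -5 + 22 + 9 + 11 − 3 + 12 + 5 = 51, so its missing entry is 71 − 51 = 20.
Column 3: -4 − 1 + 17 + 20 + 15 + 9 + 19 = 75, so its missing entry is 71 − 75 = -4.
Row 2: -2 − 4 + 3 + 1 + 6 + 6 + 51 = 61, so its missing entry is 71 − 61 = 10.
Row 4: 18 + 17 − 2 + 20 + 11 + 11 − 18 = 57, so its missing entry is 71 − 57 = 14.

m = 20, z = -4, a = 10, k = 14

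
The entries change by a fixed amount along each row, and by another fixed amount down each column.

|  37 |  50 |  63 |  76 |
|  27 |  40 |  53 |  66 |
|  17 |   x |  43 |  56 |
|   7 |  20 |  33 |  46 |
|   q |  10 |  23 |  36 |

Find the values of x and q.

Along each row the entries change by 13 per step; down each column they change by -10.
Row 3: from 17 at column 1, stepping by 13 to column 2 gives 30.
Row 5: from 10 at column 2, stepping by 13 to column 1 gives -3.

x = 30, q = -3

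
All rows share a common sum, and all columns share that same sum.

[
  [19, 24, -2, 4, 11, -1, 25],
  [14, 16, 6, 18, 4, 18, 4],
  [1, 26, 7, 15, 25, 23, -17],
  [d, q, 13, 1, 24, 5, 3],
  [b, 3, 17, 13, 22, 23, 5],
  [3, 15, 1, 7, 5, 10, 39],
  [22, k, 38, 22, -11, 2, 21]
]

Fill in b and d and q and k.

b = -3, d = 24, q = 10, k = -14

Rows 1 and 2 both sum to 80, so that's the common total.
The known cells in row 7 total 94, leaving 80 − 94 = -14 for the blank.
The known cells in column 2 total 70, leaving 80 − 70 = 10 for the blank.
The known cells in row 5 total 83, leaving 80 − 83 = -3 for the blank.
The known cells in row 4 total 56, leaving 80 − 56 = 24 for the blank.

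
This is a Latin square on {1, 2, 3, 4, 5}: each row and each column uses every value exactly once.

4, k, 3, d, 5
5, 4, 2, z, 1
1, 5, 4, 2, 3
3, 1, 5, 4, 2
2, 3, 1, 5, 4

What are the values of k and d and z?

For row 1, column 2: column 2 already has {1, 3, 4, 5}; that leaves 2.
Cell (1,4): row 1 already has {2, 3, 4, 5} → 1.
Cell (2,4): row 2 already has {1, 2, 4, 5} → 3.

k = 2, d = 1, z = 3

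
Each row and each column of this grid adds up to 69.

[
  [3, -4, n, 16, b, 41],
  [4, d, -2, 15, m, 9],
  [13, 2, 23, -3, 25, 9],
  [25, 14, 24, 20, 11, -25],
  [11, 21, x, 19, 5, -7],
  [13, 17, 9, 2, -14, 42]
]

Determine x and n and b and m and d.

Column 2 has -4 + 2 + 14 + 21 + 17 = 50; the blank must be 69 − 50 = 19.
Row 2 has 4 + 19 − 2 + 15 + 9 = 45; the blank must be 69 − 45 = 24.
Column 5 has 24 + 25 + 11 + 5 − 14 = 51; the blank must be 69 − 51 = 18.
Row 5 has 11 + 21 + 19 + 5 − 7 = 49; the blank must be 69 − 49 = 20.
Row 1 has 3 − 4 + 16 + 18 + 41 = 74; the blank must be 69 − 74 = -5.

x = 20, n = -5, b = 18, m = 24, d = 19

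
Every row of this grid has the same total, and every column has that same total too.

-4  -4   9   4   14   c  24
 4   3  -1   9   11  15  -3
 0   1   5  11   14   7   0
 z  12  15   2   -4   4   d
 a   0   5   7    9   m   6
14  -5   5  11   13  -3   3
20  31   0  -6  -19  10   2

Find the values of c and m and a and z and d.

Rows 2 and 3 both sum to 38, so that's the common total.
The known cells in row 1 total 43, leaving 38 − 43 = -5 for the blank.
The known cells in column 6 total 28, leaving 38 − 28 = 10 for the blank.
The known cells in row 5 total 37, leaving 38 − 37 = 1 for the blank.
The known cells in column 1 total 35, leaving 38 − 35 = 3 for the blank.
The known cells in row 4 total 32, leaving 38 − 32 = 6 for the blank.

c = -5, m = 10, a = 1, z = 3, d = 6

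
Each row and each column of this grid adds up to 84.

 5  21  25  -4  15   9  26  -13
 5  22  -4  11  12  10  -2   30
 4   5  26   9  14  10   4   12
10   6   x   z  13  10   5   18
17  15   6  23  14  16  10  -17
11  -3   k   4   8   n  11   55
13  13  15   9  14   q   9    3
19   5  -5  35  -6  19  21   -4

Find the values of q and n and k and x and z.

q = 8, n = 2, k = -4, x = 25, z = -3

The known cells in row 7 total 76, leaving 84 − 76 = 8 for the blank.
The known cells in column 6 total 82, leaving 84 − 82 = 2 for the blank.
The known cells in column 4 total 87, leaving 84 − 87 = -3 for the blank.
The known cells in row 4 total 59, leaving 84 − 59 = 25 for the blank.
The known cells in row 6 total 88, leaving 84 − 88 = -4 for the blank.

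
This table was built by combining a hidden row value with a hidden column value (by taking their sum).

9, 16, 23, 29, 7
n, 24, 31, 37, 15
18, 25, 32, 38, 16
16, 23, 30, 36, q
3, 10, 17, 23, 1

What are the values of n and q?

The difference between any two rows is the same in every column — this is an addition table with the headers hidden.
Row 2 minus row 1 is 37 − 29 = 8, so its entry in column 1 is 9 + 8 = 17.
Row 4 minus row 1 is 36 − 29 = 7, so its entry in column 5 is 7 + 7 = 14.

n = 17, q = 14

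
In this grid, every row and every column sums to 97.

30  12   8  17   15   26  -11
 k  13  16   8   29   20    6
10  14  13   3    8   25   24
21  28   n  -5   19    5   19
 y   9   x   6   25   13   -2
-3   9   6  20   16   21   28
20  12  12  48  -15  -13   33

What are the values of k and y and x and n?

k = 5, y = 14, x = 32, n = 10

Row 2: 13 + 16 + 8 + 29 + 20 + 6 = 92, so its missing entry is 97 − 92 = 5.
Row 4: 21 + 28 − 5 + 19 + 5 + 19 = 87, so its missing entry is 97 − 87 = 10.
Column 1: 30 + 5 + 10 + 21 − 3 + 20 = 83, so its missing entry is 97 − 83 = 14.
Row 5: 14 + 9 + 6 + 25 + 13 − 2 = 65, so its missing entry is 97 − 65 = 32.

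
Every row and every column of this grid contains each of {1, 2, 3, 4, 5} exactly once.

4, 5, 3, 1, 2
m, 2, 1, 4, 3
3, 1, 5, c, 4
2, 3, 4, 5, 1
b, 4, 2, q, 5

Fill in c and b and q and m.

c = 2, b = 1, q = 3, m = 5

At (row 2, col 1): row 2 already has {1, 2, 3, 4}, so the value is 5.
For row 5, column 1: column 1 already has {2, 3, 4, 5}; that leaves 1.
At (row 3, col 4): row 3 already has {1, 3, 4, 5}, so the value is 2.
For row 5, column 4: row 5 already has {1, 2, 4, 5}; that leaves 3.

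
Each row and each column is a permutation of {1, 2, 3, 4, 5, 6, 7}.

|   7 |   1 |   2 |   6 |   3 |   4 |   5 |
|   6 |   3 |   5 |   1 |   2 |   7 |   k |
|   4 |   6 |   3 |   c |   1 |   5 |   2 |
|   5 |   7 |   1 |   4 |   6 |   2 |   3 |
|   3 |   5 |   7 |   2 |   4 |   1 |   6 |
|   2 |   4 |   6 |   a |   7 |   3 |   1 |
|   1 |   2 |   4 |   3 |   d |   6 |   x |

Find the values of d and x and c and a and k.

For row 7, column 5: column 5 already has {1, 2, 3, 4, 6, 7}; that leaves 5.
For row 7, column 7: row 7 already has {1, 2, 3, 4, 5, 6}; that leaves 7.
At (row 3, col 4): row 3 already has {1, 2, 3, 4, 5, 6}, so the value is 7.
Cell (6,4): row 6 already has {1, 2, 3, 4, 6, 7} → 5.
Cell (2,7): row 2 already has {1, 2, 3, 5, 6, 7} → 4.

d = 5, x = 7, c = 7, a = 5, k = 4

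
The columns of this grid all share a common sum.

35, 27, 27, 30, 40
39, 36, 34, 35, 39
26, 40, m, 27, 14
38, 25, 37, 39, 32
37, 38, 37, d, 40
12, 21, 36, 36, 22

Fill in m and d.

Columns 1 and 5 both add up to 187, so every column sums to 187.
Column 3: 27 + 34 + 37 + 37 + 36 = 171, so the missing entry is 187 − 171 = 16.
Column 4: 30 + 35 + 27 + 39 + 36 = 167, so the missing entry is 187 − 167 = 20.

m = 16, d = 20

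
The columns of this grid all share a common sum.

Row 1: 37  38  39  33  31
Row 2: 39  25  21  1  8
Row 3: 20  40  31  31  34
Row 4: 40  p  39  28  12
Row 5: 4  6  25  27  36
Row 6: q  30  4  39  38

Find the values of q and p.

q = 19, p = 20

Column 4 sums to 159 and so does column 5; that's the common total.
In column 1 the known cells total 140, leaving 159 − 140 = 19.
In column 2 the known cells total 139, leaving 159 − 139 = 20.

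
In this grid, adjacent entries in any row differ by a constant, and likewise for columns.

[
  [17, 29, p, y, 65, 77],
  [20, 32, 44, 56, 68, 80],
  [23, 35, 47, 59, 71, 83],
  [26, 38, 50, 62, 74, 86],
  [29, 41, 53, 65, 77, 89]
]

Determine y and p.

y = 53, p = 41

Along each row the entries change by 12 per step; down each column they change by 3.
Row 1: from 17 at column 1, stepping by 12 to column 4 gives 53.
Row 1: from 17 at column 1, stepping by 12 to column 3 gives 41.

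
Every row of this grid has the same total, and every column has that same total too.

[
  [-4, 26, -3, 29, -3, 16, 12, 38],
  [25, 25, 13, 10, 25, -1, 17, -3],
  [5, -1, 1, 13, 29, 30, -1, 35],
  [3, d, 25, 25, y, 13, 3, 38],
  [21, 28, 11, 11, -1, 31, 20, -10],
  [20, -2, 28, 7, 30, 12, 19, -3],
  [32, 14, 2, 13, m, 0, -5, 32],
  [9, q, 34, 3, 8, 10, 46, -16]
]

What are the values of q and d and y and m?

Rows 1 and 2 both sum to 111, so that's the common total.
The known cells in row 7 total 88, leaving 111 − 88 = 23 for the blank.
The known cells in row 8 total 94, leaving 111 − 94 = 17 for the blank.
The known cells in column 2 total 107, leaving 111 − 107 = 4 for the blank.
The known cells in row 4 total 111, leaving 111 − 111 = 0 for the blank.

q = 17, d = 4, y = 0, m = 23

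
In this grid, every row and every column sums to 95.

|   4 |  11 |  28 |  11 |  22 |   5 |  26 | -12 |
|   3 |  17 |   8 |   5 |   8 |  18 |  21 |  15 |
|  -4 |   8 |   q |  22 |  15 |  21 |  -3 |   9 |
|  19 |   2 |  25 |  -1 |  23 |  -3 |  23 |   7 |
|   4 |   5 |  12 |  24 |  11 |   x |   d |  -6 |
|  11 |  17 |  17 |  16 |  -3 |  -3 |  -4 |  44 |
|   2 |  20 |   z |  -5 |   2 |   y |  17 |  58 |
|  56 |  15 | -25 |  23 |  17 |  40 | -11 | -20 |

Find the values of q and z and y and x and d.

q = 27, z = 3, y = -2, x = 19, d = 26

The known cells in column 7 total 69, leaving 95 − 69 = 26 for the blank.
The known cells in row 5 total 76, leaving 95 − 76 = 19 for the blank.
The known cells in column 6 total 97, leaving 95 − 97 = -2 for the blank.
The known cells in row 7 total 92, leaving 95 − 92 = 3 for the blank.
The known cells in row 3 total 68, leaving 95 − 68 = 27 for the blank.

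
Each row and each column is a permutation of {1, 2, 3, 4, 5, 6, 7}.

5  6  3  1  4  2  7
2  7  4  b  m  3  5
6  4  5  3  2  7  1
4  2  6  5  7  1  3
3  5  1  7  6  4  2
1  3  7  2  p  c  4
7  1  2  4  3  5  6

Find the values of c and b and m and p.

Cell (6,6): column 6 already has {1, 2, 3, 4, 5, 7} → 6.
At (row 6, col 5): row 6 already has {1, 2, 3, 4, 6, 7}, so the value is 5.
For row 2, column 4: column 4 already has {1, 2, 3, 4, 5, 7}; that leaves 6.
Cell (2,5): row 2 already has {2, 3, 4, 5, 6, 7} → 1.

c = 6, b = 6, m = 1, p = 5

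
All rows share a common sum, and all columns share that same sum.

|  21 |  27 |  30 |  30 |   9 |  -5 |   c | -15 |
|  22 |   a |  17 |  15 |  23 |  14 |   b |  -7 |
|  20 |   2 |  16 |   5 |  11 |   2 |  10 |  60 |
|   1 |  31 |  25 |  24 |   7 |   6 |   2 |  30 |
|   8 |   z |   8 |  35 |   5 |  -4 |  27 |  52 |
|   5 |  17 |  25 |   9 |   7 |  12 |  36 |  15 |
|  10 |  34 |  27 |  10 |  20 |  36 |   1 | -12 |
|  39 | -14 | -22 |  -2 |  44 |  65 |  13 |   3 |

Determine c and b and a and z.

Rows 3 and 4 both sum to 126, so that's the common total.
Row 5: 8 + 8 + 35 + 5 − 4 + 27 + 52 = 131, so its missing entry is 126 − 131 = -5.
Column 2: 27 + 2 + 31 − 5 + 17 + 34 − 14 = 92, so its missing entry is 126 − 92 = 34.
Row 2: 22 + 34 + 17 + 15 + 23 + 14 − 7 = 118, so its missing entry is 126 − 118 = 8.
Row 1: 21 + 27 + 30 + 30 + 9 − 5 − 15 = 97, so its missing entry is 126 − 97 = 29.

c = 29, b = 8, a = 34, z = -5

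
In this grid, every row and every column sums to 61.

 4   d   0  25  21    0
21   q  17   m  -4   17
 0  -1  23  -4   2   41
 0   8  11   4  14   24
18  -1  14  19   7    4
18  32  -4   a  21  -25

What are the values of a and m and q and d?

a = 19, m = -2, q = 12, d = 11

Row 6: 18 + 32 − 4 + 21 − 25 = 42, so its missing entry is 61 − 42 = 19.
Column 4: 25 − 4 + 4 + 19 + 19 = 63, so its missing entry is 61 − 63 = -2.
Row 2: 21 + 17 − 2 − 4 + 17 = 49, so its missing entry is 61 − 49 = 12.
Row 1: 4 + 0 + 25 + 21 + 0 = 50, so its missing entry is 61 − 50 = 11.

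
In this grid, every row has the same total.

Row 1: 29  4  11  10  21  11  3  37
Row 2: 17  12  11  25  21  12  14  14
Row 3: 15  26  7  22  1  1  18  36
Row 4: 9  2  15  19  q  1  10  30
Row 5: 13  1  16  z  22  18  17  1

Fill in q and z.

Rows 2 and 3 both add up to 126, so every row sums to 126.
Row 4: 9 + 2 + 15 + 19 + 1 + 10 + 30 = 86, so the missing entry is 126 − 86 = 40.
Row 5: 13 + 1 + 16 + 22 + 18 + 17 + 1 = 88, so the missing entry is 126 − 88 = 38.

q = 40, z = 38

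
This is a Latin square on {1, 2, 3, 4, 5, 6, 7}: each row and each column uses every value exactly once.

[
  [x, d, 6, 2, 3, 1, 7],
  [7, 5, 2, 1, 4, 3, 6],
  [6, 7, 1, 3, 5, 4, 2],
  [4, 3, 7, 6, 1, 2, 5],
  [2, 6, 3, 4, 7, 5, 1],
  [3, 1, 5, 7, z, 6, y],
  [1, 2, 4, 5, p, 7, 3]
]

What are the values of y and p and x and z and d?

y = 4, p = 6, x = 5, z = 2, d = 4

At (row 1, col 2): column 2 already has {1, 2, 3, 5, 6, 7}, so the value is 4.
Cell (1,1): row 1 already has {1, 2, 3, 4, 6, 7} → 5.
At (row 7, col 5): row 7 already has {1, 2, 3, 4, 5, 7}, so the value is 6.
Cell (6,5): column 5 already has {1, 3, 4, 5, 6, 7} → 2.
At (row 6, col 7): row 6 already has {1, 2, 3, 5, 6, 7}, so the value is 4.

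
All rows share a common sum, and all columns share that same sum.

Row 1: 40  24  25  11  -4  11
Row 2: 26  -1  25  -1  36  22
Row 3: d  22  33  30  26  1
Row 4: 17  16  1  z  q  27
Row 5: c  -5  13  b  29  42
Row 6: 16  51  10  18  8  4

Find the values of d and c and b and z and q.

d = -5, c = 13, b = 15, z = 34, q = 12

Rows 1 and 2 both sum to 107, so that's the common total.
The known cells in column 5 total 95, leaving 107 − 95 = 12 for the blank.
The known cells in row 3 total 112, leaving 107 − 112 = -5 for the blank.
The known cells in column 1 total 94, leaving 107 − 94 = 13 for the blank.
The known cells in row 5 total 92, leaving 107 − 92 = 15 for the blank.
The known cells in row 4 total 73, leaving 107 − 73 = 34 for the blank.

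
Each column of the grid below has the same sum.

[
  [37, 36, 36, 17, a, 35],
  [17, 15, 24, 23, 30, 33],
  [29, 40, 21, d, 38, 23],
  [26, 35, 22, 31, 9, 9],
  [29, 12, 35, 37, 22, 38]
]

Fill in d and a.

Column 1 sums to 138 and so does column 6; that's the common total.
In column 4 the known cells total 108, leaving 138 − 108 = 30.
In column 5 the known cells total 99, leaving 138 − 99 = 39.

d = 30, a = 39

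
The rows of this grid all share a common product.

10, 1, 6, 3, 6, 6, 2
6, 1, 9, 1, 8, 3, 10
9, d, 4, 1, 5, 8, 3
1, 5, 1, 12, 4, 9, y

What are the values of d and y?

Rows 1 and 2 each multiply to 12960, so every row has product 12960.
Row 3: 9×4×1×5×8×3 = 4320, so the missing entry is 12960 ÷ 4320 = 3.
Row 4: 1×5×1×12×4×9 = 2160, so the missing entry is 12960 ÷ 2160 = 6.

d = 3, y = 6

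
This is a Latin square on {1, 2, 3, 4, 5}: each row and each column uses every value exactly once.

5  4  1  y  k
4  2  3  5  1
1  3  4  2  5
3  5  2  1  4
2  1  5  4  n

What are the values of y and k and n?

y = 3, k = 2, n = 3

Cell (5,5): row 5 already has {1, 2, 4, 5} → 3.
For row 1, column 4: column 4 already has {1, 2, 4, 5}; that leaves 3.
For row 1, column 5: row 1 already has {1, 3, 4, 5}; that leaves 2.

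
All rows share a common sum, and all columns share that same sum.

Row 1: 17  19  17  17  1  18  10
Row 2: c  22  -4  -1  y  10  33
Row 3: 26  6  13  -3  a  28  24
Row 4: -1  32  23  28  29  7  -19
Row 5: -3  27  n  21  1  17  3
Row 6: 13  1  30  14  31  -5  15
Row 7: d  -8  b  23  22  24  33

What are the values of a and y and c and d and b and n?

a = 5, y = 10, c = 29, d = 18, b = -13, n = 33

Rows 1 and 4 both sum to 99, so that's the common total.
The known cells in row 3 total 94, leaving 99 − 94 = 5 for the blank.
The known cells in column 5 total 89, leaving 99 − 89 = 10 for the blank.
The known cells in row 5 total 66, leaving 99 − 66 = 33 for the blank.
The known cells in column 3 total 112, leaving 99 − 112 = -13 for the blank.
The known cells in row 7 total 81, leaving 99 − 81 = 18 for the blank.
The known cells in row 2 total 70, leaving 99 − 70 = 29 for the blank.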